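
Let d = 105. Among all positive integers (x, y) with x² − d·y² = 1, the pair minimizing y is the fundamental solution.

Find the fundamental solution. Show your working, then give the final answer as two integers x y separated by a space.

d=105: √d = [10; 4,20] (ℓ=2, even), read p_1/q_1
k=0  a_k=10  p_k/q_k = 10/1
k=1  a_k=4  p_k/q_k = 41/4
fundamental: x₁=41, y₁=4  (since 1681 − 105·16 = 1)

41 4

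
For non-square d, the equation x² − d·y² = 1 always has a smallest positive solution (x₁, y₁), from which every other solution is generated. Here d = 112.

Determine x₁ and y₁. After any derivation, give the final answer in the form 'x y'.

√112 = [10; 1,1,2,1,1,20, …], period ℓ=6 (even) → k=5
step 0: (10, 1)  from 10·(1,0) + (0,1)
…
step 2: (21, 2)  from 1·(11,1) + (10,1)
…
step 4: (74, 7)  from 1·(53,5) + (21,2)
step 5: (127, 12)  from 1·(74,7) + (53,5)
→ (127, 12).  Check: 127²=16129, 112·12²=16128, difference 1.

127 12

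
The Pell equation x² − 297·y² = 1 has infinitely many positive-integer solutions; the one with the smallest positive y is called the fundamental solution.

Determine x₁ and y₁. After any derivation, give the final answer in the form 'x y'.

48599 2820

√297 = [17; 4,3,1,1,2,1,1,3,4,34, …], period ℓ=10 (even) → k=9
i=0: a=17 ⇒ p=17, q=1
i=1: a=4 ⇒ p=69, q=4
i=2: a=3 ⇒ p=224, q=13
…
i=5: a=2 ⇒ p=1327, q=77
i=6: a=1 ⇒ p=1844, q=107
i=7: a=1 ⇒ p=3171, q=184
i=8: a=3 ⇒ p=11357, q=659
i=9: a=4 ⇒ p=48599, q=2820
fundamental: x₁=48599, y₁=2820  (since 2361862801 − 297·7952400 = 1)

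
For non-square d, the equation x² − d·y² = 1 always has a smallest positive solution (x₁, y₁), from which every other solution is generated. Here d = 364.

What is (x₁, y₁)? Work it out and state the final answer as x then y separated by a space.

√364 = [19; 12,1,2,3,1,8,1,3,2,1,12,38, …], period ℓ=12 (even) → k=11
k=0  a_k=19  p_k/q_k = 19/1
k=1  a_k=12  p_k/q_k = 229/12
…
k=5  a_k=1  p_k/q_k = 3148/165
k=6  a_k=8  p_k/q_k = 27607/1447
k=7  a_k=1  p_k/q_k = 30755/1612
…
k=9  a_k=2  p_k/q_k = 270499/14178
k=10  a_k=1  p_k/q_k = 390371/20461
k=11  a_k=12  p_k/q_k = 4954951/259710
fundamental: x₁=4954951, y₁=259710  (since 24551539412401 − 364·67449284100 = 1)

4954951 259710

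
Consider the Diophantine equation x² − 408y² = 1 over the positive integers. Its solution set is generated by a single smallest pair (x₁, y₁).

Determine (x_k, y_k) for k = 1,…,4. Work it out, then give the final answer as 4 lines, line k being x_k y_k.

d=408: √d = [20; 5,40] (ℓ=2, even), read p_1/q_1
a_0=20:  p_0=20·1+0=20,  q_0=20·0+1=1
a_1=5:  p_1=5·20+1=101,  q_1=5·1+0=5
(x₁, y₁) = (101, 5);  101² − 408·5² = 1 ✓
n=2: (101,5)∘(101,5) = (101·101+408·5·5, 101·5+5·101) = (20401,1010)
n=3: (20401,1010)∘(101,5) = (101·20401+408·5·1010, 101·1010+5·20401) = (4120901,204015)
n=4: (4120901,204015)∘(101,5) = (101·4120901+408·5·204015, 101·204015+5·4120901) = (832401601,41210020)

101 5
20401 1010
4120901 204015
832401601 41210020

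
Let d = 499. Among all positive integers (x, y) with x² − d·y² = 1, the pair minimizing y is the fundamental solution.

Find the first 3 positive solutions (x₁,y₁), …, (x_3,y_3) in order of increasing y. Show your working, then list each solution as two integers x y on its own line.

4490 201
40320199 1804980
362075382530 16208720199

√499 = [22; 2,1,21,1,2,44, …], period ℓ=6 (even) → k=5
k=0  a_k=22  p_k/q_k = 22/1
k=1  a_k=2  p_k/q_k = 45/2
k=2  a_k=1  p_k/q_k = 67/3
k=3  a_k=21  p_k/q_k = 1452/65
k=4  a_k=1  p_k/q_k = 1519/68
k=5  a_k=2  p_k/q_k = 4490/201
fundamental: x₁=4490, y₁=201  (since 20160100 − 499·40401 = 1)
(x_2, y_2) = (4490·4490 + 499·201·201, 4490·201 + 201·4490) = (40320199, 1804980)
(x_3, y_3) = (4490·40320199 + 499·201·1804980, 4490·1804980 + 201·40320199) = (362075382530, 16208720199)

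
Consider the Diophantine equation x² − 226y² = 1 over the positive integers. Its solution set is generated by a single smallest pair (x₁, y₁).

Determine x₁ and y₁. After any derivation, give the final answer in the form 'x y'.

451 30

d=226: √d = [15; 30] (ℓ=1, odd), read p_1/q_1
k=0  a_k=15  p_k/q_k = 15/1
k=1  a_k=30  p_k/q_k = 451/30
→ (451, 30).  Check: 451²=203401, 226·30²=203400, difference 1.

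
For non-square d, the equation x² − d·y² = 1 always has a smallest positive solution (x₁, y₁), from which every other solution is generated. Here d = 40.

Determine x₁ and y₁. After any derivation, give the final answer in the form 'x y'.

[6; 3,12] for √40; ℓ=2 ⇒ convergent index 1
i=0: a=6 ⇒ p=6, q=1
i=1: a=3 ⇒ p=19, q=3
fundamental: x₁=19, y₁=3  (since 361 − 40·9 = 1)

19 3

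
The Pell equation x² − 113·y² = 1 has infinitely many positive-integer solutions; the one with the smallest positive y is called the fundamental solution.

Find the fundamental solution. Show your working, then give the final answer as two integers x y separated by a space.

1204353 113296

√113 → a₀=10, period (1,1,1,2,2,1,1,1,20); ℓ=9 odd so k=17
i=0: a=10 ⇒ p=10, q=1
…
i=2: a=1 ⇒ p=21, q=2
…
i=6: a=1 ⇒ p=287, q=27
…
i=13: a=2 ⇒ p=131952, q=12413
…
i=16: a=1 ⇒ p=758918, q=71393
i=17: a=1 ⇒ p=1204353, q=113296
→ (1204353, 113296).  Check: 1204353²=1450466148609, 113·113296²=1450466148608, difference 1.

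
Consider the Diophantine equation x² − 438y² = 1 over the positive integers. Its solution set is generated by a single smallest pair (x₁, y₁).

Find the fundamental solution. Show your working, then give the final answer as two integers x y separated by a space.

293 14

[20; 1,12,1,40] for √438; ℓ=4 ⇒ convergent index 3
k=0  a_k=20  p_k/q_k = 20/1
…
k=2  a_k=12  p_k/q_k = 272/13
k=3  a_k=1  p_k/q_k = 293/14
(x₁, y₁) = (293, 14);  293² − 438·14² = 1 ✓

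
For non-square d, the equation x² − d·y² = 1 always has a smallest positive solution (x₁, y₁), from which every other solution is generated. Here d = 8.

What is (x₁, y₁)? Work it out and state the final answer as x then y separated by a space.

[2; 1,4] for √8; ℓ=2 ⇒ convergent index 1
k=0  a_k=2  p_k/q_k = 2/1
k=1  a_k=1  p_k/q_k = 3/1
fundamental: x₁=3, y₁=1  (since 9 − 8·1 = 1)

3 1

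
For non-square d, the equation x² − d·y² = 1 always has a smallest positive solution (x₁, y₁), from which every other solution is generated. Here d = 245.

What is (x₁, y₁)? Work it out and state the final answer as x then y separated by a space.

√245 = [15; 1,1,1,7,6,7,1,1,1,30, …], period ℓ=10 (even) → k=9
i=0: a=15 ⇒ p=15, q=1
…
i=6: a=7 ⇒ p=15809, q=1010
i=7: a=1 ⇒ p=18016, q=1151
i=8: a=1 ⇒ p=33825, q=2161
i=9: a=1 ⇒ p=51841, q=3312
fundamental: x₁=51841, y₁=3312  (since 2687489281 − 245·10969344 = 1)

51841 3312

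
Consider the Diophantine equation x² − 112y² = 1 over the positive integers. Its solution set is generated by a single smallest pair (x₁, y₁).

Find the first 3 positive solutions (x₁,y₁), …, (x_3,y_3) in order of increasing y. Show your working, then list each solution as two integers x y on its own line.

127 12
32257 3048
8193151 774180

d=112: √d = [10; 1,1,2,1,1,20] (ℓ=6, even), read p_5/q_5
a_0=10:  p_0=10·1+0=10,  q_0=10·0+1=1
a_1=1:  p_1=1·10+1=11,  q_1=1·1+0=1
a_2=1:  p_2=1·11+10=21,  q_2=1·1+1=2
a_3=2:  p_3=2·21+11=53,  q_3=2·2+1=5
a_4=1:  p_4=1·53+21=74,  q_4=1·5+2=7
a_5=1:  p_5=1·74+53=127,  q_5=1·7+5=12
→ (127, 12).  Check: 127²=16129, 112·12²=16128, difference 1.
k=2:  x_2 = 127·127+112·12·12 = 32257,  y_2 = 127·12+12·127 = 3048
k=3:  x_3 = 127·32257+112·12·3048 = 8193151,  y_3 = 127·3048+12·32257 = 774180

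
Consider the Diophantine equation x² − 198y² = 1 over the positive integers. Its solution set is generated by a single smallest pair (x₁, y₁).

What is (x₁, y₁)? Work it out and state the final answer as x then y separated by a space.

197 14

[14; 14,28] for √198; ℓ=2 ⇒ convergent index 1
a_0=14:  p_0=14·1+0=14,  q_0=14·0+1=1
a_1=14:  p_1=14·14+1=197,  q_1=14·1+0=14
fundamental: x₁=197, y₁=14  (since 38809 − 198·196 = 1)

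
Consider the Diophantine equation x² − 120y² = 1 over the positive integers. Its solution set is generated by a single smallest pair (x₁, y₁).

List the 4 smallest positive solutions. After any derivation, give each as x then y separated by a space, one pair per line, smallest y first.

11 1
241 22
5291 483
116161 10604

d=120: √d = [10; 1,20] (ℓ=2, even), read p_1/q_1
step 0: (10, 1)  from 10·(1,0) + (0,1)
step 1: (11, 1)  from 1·(10,1) + (1,0)
(x₁, y₁) = (11, 1);  11² − 120·1² = 1 ✓
k=2:  x_2 = 11·11+120·1·1 = 241,  y_2 = 11·1+1·11 = 22
k=3:  x_3 = 11·241+120·1·22 = 5291,  y_3 = 11·22+1·241 = 483
k=4:  x_4 = 11·5291+120·1·483 = 116161,  y_4 = 11·483+1·5291 = 10604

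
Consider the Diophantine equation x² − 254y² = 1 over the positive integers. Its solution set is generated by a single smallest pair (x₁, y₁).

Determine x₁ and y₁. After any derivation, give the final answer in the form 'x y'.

d=254: √d = [15; 1,14,1,30] (ℓ=4, even), read p_3/q_3
k=0  a_k=15  p_k/q_k = 15/1
k=1  a_k=1  p_k/q_k = 16/1
k=2  a_k=14  p_k/q_k = 239/15
k=3  a_k=1  p_k/q_k = 255/16
fundamental: x₁=255, y₁=16  (since 65025 − 254·256 = 1)

255 16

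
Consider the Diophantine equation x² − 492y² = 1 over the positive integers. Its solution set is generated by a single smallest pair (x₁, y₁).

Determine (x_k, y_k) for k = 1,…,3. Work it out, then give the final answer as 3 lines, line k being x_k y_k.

29767 1342
1772148577 79894628
105503093353351 4756446782010

√492 = [22; 5,1,1,10,1,1,5,44, …], period ℓ=8 (even) → k=7
i=0: a=22 ⇒ p=22, q=1
i=1: a=5 ⇒ p=111, q=5
i=2: a=1 ⇒ p=133, q=6
…
i=5: a=1 ⇒ p=2817, q=127
i=6: a=1 ⇒ p=5390, q=243
i=7: a=5 ⇒ p=29767, q=1342
(x₁, y₁) = (29767, 1342);  29767² − 492·1342² = 1 ✓
(29767+1342√492)^2 = 1772148577 + 79894628√492
(29767+1342√492)^3 = 105503093353351 + 4756446782010√492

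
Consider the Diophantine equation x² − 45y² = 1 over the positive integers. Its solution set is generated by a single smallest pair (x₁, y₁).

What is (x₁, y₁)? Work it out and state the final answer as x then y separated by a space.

√45 = [6; 1,2,2,2,1,12, …], period ℓ=6 (even) → k=5
k=0  a_k=6  p_k/q_k = 6/1
k=1  a_k=1  p_k/q_k = 7/1
k=2  a_k=2  p_k/q_k = 20/3
k=3  a_k=2  p_k/q_k = 47/7
k=4  a_k=2  p_k/q_k = 114/17
k=5  a_k=1  p_k/q_k = 161/24
fundamental: x₁=161, y₁=24  (since 25921 − 45·576 = 1)

161 24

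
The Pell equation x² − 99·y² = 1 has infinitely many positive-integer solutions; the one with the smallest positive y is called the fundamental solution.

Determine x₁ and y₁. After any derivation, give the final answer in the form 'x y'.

d=99: √d = [9; 1,18] (ℓ=2, even), read p_1/q_1
step 0: (9, 1)  from 9·(1,0) + (0,1)
step 1: (10, 1)  from 1·(9,1) + (1,0)
→ (10, 1).  Check: 10²=100, 99·1²=99, difference 1.

10 1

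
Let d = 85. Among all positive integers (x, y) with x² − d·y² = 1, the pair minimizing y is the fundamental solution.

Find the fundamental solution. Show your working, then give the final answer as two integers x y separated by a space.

√85 → a₀=9, period (4,1,1,4,18); ℓ=5 odd so k=9
a_0=9:  p_0=9·1+0=9,  q_0=9·0+1=1
a_1=4:  p_1=4·9+1=37,  q_1=4·1+0=4
…
a_3=1:  p_3=1·46+37=83,  q_3=1·5+4=9
a_4=4:  p_4=4·83+46=378,  q_4=4·9+5=41
a_5=18:  p_5=18·378+83=6887,  q_5=18·41+9=747
…
a_7=1:  p_7=1·27926+6887=34813,  q_7=1·3029+747=3776
a_8=1:  p_8=1·34813+27926=62739,  q_8=1·3776+3029=6805
a_9=4:  p_9=4·62739+34813=285769,  q_9=4·6805+3776=30996
→ (285769, 30996).  Check: 285769²=81663921361, 85·30996²=81663921360, difference 1.

285769 30996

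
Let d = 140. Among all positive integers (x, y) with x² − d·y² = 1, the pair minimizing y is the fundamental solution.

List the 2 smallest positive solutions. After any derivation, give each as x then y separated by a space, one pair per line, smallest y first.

√140 = [11; 1,4,1,22, …], period ℓ=4 (even) → k=3
i=0: a=11 ⇒ p=11, q=1
i=1: a=1 ⇒ p=12, q=1
i=2: a=4 ⇒ p=59, q=5
i=3: a=1 ⇒ p=71, q=6
(x₁, y₁) = (71, 6);  71² − 140·6² = 1 ✓
n=2: (71,6)∘(71,6) = (71·71+140·6·6, 71·6+6·71) = (10081,852)

71 6
10081 852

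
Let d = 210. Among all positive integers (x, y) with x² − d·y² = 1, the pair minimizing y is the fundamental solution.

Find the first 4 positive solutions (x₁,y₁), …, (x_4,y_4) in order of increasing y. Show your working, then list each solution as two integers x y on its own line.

d=210: √d = [14; 2,28] (ℓ=2, even), read p_1/q_1
i=0: a=14 ⇒ p=14, q=1
i=1: a=2 ⇒ p=29, q=2
→ (29, 2).  Check: 29²=841, 210·2²=840, difference 1.
(x_2, y_2) = (29·29 + 210·2·2, 29·2 + 2·29) = (1681, 116)
(x_3, y_3) = (29·1681 + 210·2·116, 29·116 + 2·1681) = (97469, 6726)
(x_4, y_4) = (29·97469 + 210·2·6726, 29·6726 + 2·97469) = (5651521, 389992)

29 2
1681 116
97469 6726
5651521 389992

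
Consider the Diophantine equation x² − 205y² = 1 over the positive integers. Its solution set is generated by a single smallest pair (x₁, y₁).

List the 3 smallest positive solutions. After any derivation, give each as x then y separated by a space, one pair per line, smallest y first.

√205 = [14; 3,6,1,4,1,6,3,28, …], period ℓ=8 (even) → k=7
k=0  a_k=14  p_k/q_k = 14/1
…
k=3  a_k=1  p_k/q_k = 315/22
…
k=5  a_k=1  p_k/q_k = 1847/129
k=6  a_k=6  p_k/q_k = 12614/881
k=7  a_k=3  p_k/q_k = 39689/2772
→ (39689, 2772).  Check: 39689²=1575216721, 205·2772²=1575216720, difference 1.
(x_2, y_2) = (39689·39689 + 205·2772·2772, 39689·2772 + 2772·39689) = (3150433441, 220035816)
(x_3, y_3) = (39689·3150433441 + 205·2772·220035816, 39689·220035816 + 2772·3150433441) = (250075105640009, 17466002999676)

39689 2772
3150433441 220035816
250075105640009 17466002999676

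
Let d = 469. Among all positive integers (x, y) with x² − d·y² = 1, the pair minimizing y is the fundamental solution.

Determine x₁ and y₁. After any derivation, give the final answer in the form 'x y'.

√469 = [21; 1,1,1,10,6,10,1,1,1,42, …], period ℓ=10 (even) → k=9
a_0=21:  p_0=21·1+0=21,  q_0=21·0+1=1
…
a_2=1:  p_2=1·22+21=43,  q_2=1·1+1=2
a_3=1:  p_3=1·43+22=65,  q_3=1·2+1=3
a_4=10:  p_4=10·65+43=693,  q_4=10·3+2=32
a_5=6:  p_5=6·693+65=4223,  q_5=6·32+3=195
…
a_8=1:  p_8=1·47146+42923=90069,  q_8=1·2177+1982=4159
a_9=1:  p_9=1·90069+47146=137215,  q_9=1·4159+2177=6336
→ (137215, 6336).  Check: 137215²=18827956225, 469·6336²=18827956224, difference 1.

137215 6336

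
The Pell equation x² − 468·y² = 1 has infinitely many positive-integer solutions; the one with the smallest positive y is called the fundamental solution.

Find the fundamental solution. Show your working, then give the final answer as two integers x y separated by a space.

[21; 1,1,1,2,1,1,1,42] for √468; ℓ=8 ⇒ convergent index 7
step 0: (21, 1)  from 21·(1,0) + (0,1)
…
step 5: (238, 11)  from 1·(173,8) + (65,3)
step 6: (411, 19)  from 1·(238,11) + (173,8)
step 7: (649, 30)  from 1·(411,19) + (238,11)
→ (649, 30).  Check: 649²=421201, 468·30²=421200, difference 1.

649 30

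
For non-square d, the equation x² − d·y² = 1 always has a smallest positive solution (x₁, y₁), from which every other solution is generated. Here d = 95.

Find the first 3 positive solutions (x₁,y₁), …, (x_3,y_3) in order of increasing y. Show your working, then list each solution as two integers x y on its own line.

39 4
3041 312
237159 24332

√95 → a₀=9, period (1,2,1,18); ℓ=4 even so k=3
step 0: (9, 1)  from 9·(1,0) + (0,1)
step 1: (10, 1)  from 1·(9,1) + (1,0)
step 2: (29, 3)  from 2·(10,1) + (9,1)
step 3: (39, 4)  from 1·(29,3) + (10,1)
fundamental: x₁=39, y₁=4  (since 1521 − 95·16 = 1)
n=2: (39,4)∘(39,4) = (39·39+95·4·4, 39·4+4·39) = (3041,312)
n=3: (3041,312)∘(39,4) = (39·3041+95·4·312, 39·312+4·3041) = (237159,24332)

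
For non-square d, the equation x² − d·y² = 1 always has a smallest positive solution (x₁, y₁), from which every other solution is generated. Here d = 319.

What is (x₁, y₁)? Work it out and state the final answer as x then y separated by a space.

12901780 722361

d=319: √d = [17; 1,6,5,1,4,…,6,1,34] (ℓ=14, even), read p_13/q_13
step 0: (17, 1)  from 17·(1,0) + (0,1)
step 1: (18, 1)  from 1·(17,1) + (1,0)
step 2: (125, 7)  from 6·(18,1) + (17,1)
…
step 4: (768, 43)  from 1·(643,36) + (125,7)
…
step 7: (15628, 875)  from 1·(11913,667) + (3715,208)
…
step 9: (250816, 14043)  from 4·(58797,3292) + (15628,875)
…
step 12: (11102899, 621643)  from 6·(1798881,100718) + (309613,17335)
step 13: (12901780, 722361)  from 1·(11102899,621643) + (1798881,100718)
fundamental: x₁=12901780, y₁=722361  (since 166455927168400 − 319·521805414321 = 1)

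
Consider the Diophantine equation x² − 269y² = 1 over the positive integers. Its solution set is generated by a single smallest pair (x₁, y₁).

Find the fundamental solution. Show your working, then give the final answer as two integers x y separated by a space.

13449 820

√269 → a₀=16, period (2,2,32); ℓ=3 odd so k=5
k=0  a_k=16  p_k/q_k = 16/1
…
k=3  a_k=32  p_k/q_k = 2657/162
k=4  a_k=2  p_k/q_k = 5396/329
k=5  a_k=2  p_k/q_k = 13449/820
(x₁, y₁) = (13449, 820);  13449² − 269·820² = 1 ✓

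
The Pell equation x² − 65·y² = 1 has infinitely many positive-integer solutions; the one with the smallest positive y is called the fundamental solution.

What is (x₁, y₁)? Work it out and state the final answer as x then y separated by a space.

[8; 16] for √65; ℓ=1 ⇒ convergent index 1
step 0: (8, 1)  from 8·(1,0) + (0,1)
step 1: (129, 16)  from 16·(8,1) + (1,0)
→ (129, 16).  Check: 129²=16641, 65·16²=16640, difference 1.

129 16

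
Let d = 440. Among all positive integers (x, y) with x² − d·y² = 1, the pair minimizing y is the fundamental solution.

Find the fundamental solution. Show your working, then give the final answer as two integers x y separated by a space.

21 1

√440 = [20; 1,40, …], period ℓ=2 (even) → k=1
a_0=20:  p_0=20·1+0=20,  q_0=20·0+1=1
a_1=1:  p_1=1·20+1=21,  q_1=1·1+0=1
(x₁, y₁) = (21, 1);  21² − 440·1² = 1 ✓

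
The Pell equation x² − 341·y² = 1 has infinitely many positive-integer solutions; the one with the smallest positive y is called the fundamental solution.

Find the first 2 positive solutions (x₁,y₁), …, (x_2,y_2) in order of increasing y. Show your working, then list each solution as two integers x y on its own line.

10626551 575460
225847172311201 12230310076920

√341 = [18; 2,6,1,8,2,…,6,2,36, …], period ℓ=14 (even) → k=13
a_0=18:  p_0=18·1+0=18,  q_0=18·0+1=1
…
a_2=6:  p_2=6·37+18=240,  q_2=6·2+1=13
…
a_5=2:  p_5=2·2456+277=5189,  q_5=2·133+15=281
…
a_9=2:  p_9=2·28124+20479=76727,  q_9=2·1523+1109=4155
…
a_11=1:  p_11=1·641940+76727=718667,  q_11=1·34763+4155=38918
a_12=6:  p_12=6·718667+641940=4953942,  q_12=6·38918+34763=268271
a_13=2:  p_13=2·4953942+718667=10626551,  q_13=2·268271+38918=575460
(x₁, y₁) = (10626551, 575460);  10626551² − 341·575460² = 1 ✓
(x_2, y_2) = (10626551·10626551 + 341·575460·575460, 10626551·575460 + 575460·10626551) = (225847172311201, 12230310076920)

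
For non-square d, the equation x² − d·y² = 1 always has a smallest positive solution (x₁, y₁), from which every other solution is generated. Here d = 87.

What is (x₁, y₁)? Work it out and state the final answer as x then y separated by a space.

d=87: √d = [9; 3,18] (ℓ=2, even), read p_1/q_1
k=0  a_k=9  p_k/q_k = 9/1
k=1  a_k=3  p_k/q_k = 28/3
(x₁, y₁) = (28, 3);  28² − 87·3² = 1 ✓

28 3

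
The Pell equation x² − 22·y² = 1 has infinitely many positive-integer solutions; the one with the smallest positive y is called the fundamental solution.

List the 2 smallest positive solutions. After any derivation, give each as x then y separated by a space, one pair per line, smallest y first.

197 42
77617 16548

√22 = [4; 1,2,4,2,1,8, …], period ℓ=6 (even) → k=5
i=0: a=4 ⇒ p=4, q=1
i=1: a=1 ⇒ p=5, q=1
i=2: a=2 ⇒ p=14, q=3
…
i=4: a=2 ⇒ p=136, q=29
i=5: a=1 ⇒ p=197, q=42
→ (197, 42).  Check: 197²=38809, 22·42²=38808, difference 1.
(197+42√22)^2 = 77617 + 16548√22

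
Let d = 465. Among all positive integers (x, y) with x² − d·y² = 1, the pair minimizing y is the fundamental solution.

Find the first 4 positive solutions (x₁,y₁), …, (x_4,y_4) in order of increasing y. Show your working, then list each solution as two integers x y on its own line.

√465 = [21; 1,1,3,2,2,2,3,1,1,42, …], period ℓ=10 (even) → k=9
step 0: (21, 1)  from 21·(1,0) + (0,1)
step 1: (22, 1)  from 1·(21,1) + (1,0)
step 2: (43, 2)  from 1·(22,1) + (21,1)
step 3: (151, 7)  from 3·(43,2) + (22,1)
step 4: (345, 16)  from 2·(151,7) + (43,2)
step 5: (841, 39)  from 2·(345,16) + (151,7)
step 6: (2027, 94)  from 2·(841,39) + (345,16)
step 7: (6922, 321)  from 3·(2027,94) + (841,39)
step 8: (8949, 415)  from 1·(6922,321) + (2027,94)
step 9: (15871, 736)  from 1·(8949,415) + (6922,321)
(x₁, y₁) = (15871, 736);  15871² − 465·736² = 1 ✓
k=2:  x_2 = 15871·15871+465·736·736 = 503777281,  y_2 = 15871·736+736·15871 = 23362112
k=3:  x_3 = 15871·503777281+465·736·23362112 = 15990898437631,  y_3 = 15871·23362112+736·503777281 = 741560158368
k=4:  x_4 = 15871·15990898437631+465·736·741560158368 = 507583097703505921,  y_4 = 15871·741560158368+736·15990898437631 = 23538602523554944

15871 736
503777281 23362112
15990898437631 741560158368
507583097703505921 23538602523554944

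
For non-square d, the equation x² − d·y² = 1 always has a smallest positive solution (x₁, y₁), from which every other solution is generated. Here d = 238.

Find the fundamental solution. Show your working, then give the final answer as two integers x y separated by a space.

√238 → a₀=15, period (2,2,1,14,1,2,2,30); ℓ=8 even so k=7
step 0: (15, 1)  from 15·(1,0) + (0,1)
step 1: (31, 2)  from 2·(15,1) + (1,0)
…
step 4: (1589, 103)  from 14·(108,7) + (77,5)
step 5: (1697, 110)  from 1·(1589,103) + (108,7)
step 6: (4983, 323)  from 2·(1697,110) + (1589,103)
step 7: (11663, 756)  from 2·(4983,323) + (1697,110)
(x₁, y₁) = (11663, 756);  11663² − 238·756² = 1 ✓

11663 756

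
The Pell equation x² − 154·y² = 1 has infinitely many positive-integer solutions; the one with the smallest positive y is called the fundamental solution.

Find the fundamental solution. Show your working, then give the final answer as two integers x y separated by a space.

[12; 2,2,3,1,2,1,3,2,2,24] for √154; ℓ=10 ⇒ convergent index 9
i=0: a=12 ⇒ p=12, q=1
i=1: a=2 ⇒ p=25, q=2
i=2: a=2 ⇒ p=62, q=5
i=3: a=3 ⇒ p=211, q=17
i=4: a=1 ⇒ p=273, q=22
i=5: a=2 ⇒ p=757, q=61
i=6: a=1 ⇒ p=1030, q=83
i=7: a=3 ⇒ p=3847, q=310
i=8: a=2 ⇒ p=8724, q=703
i=9: a=2 ⇒ p=21295, q=1716
(x₁, y₁) = (21295, 1716);  21295² − 154·1716² = 1 ✓

21295 1716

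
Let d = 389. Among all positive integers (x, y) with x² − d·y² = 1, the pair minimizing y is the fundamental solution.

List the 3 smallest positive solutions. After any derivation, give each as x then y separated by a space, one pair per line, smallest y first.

√389 = [19; 1,2,1,1,1,1,2,1,38, …], period ℓ=9 (odd) → k=17
i=0: a=19 ⇒ p=19, q=1
…
i=4: a=1 ⇒ p=138, q=7
…
i=6: a=1 ⇒ p=355, q=18
…
i=14: a=1 ⇒ p=556329, q=28207
…
i=16: a=2 ⇒ p=2376809, q=120509
i=17: a=1 ⇒ p=3287049, q=166660
→ (3287049, 166660).  Check: 3287049²=10804691128401, 389·166660²=10804691128400, difference 1.
k=2:  x_2 = 3287049·3287049+389·166660·166660 = 21609382256801,  y_2 = 3287049·166660+166660·3287049 = 1095639172680
k=3:  x_3 = 3287049·21609382256801+389·166660·1095639172680 = 142062196675667653449,  y_3 = 3287049·1095639172680+166660·21609382256801 = 7202839293837075980

3287049 166660
21609382256801 1095639172680
142062196675667653449 7202839293837075980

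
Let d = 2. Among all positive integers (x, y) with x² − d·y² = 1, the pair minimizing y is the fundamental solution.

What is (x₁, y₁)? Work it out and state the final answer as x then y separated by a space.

3 2

√2 = [1; 2, …], period ℓ=1 (odd) → k=1
k=0  a_k=1  p_k/q_k = 1/1
k=1  a_k=2  p_k/q_k = 3/2
→ (3, 2).  Check: 3²=9, 2·2²=8, difference 1.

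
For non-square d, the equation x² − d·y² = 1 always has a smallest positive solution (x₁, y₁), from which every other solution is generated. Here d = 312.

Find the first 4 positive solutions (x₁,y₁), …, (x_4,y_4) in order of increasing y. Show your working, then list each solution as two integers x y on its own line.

53 3
5617 318
595349 33705
63101377 3572412

d=312: √d = [17; 1,1,1,34] (ℓ=4, even), read p_3/q_3
k=0  a_k=17  p_k/q_k = 17/1
k=1  a_k=1  p_k/q_k = 18/1
k=2  a_k=1  p_k/q_k = 35/2
k=3  a_k=1  p_k/q_k = 53/3
→ (53, 3).  Check: 53²=2809, 312·3²=2808, difference 1.
(x_2, y_2) = (53·53 + 312·3·3, 53·3 + 3·53) = (5617, 318)
(x_3, y_3) = (53·5617 + 312·3·318, 53·318 + 3·5617) = (595349, 33705)
(x_4, y_4) = (53·595349 + 312·3·33705, 53·33705 + 3·595349) = (63101377, 3572412)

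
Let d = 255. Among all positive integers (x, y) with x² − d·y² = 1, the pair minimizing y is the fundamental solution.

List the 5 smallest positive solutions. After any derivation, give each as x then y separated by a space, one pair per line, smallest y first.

16 1
511 32
16336 1023
522241 32704
16695376 1045505

√255 → a₀=15, period (1,30); ℓ=2 even so k=1
i=0: a=15 ⇒ p=15, q=1
i=1: a=1 ⇒ p=16, q=1
fundamental: x₁=16, y₁=1  (since 256 − 255·1 = 1)
(16+1√255)^2 = 511 + 32√255
(16+1√255)^3 = 16336 + 1023√255
(16+1√255)^4 = 522241 + 32704√255
(16+1√255)^5 = 16695376 + 1045505√255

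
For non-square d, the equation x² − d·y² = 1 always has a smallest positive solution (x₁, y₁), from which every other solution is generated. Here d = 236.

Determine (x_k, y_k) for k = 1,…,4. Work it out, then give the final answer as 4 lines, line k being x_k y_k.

√236 = [15; 2,1,3,5,1,6,1,5,3,1,2,30, …], period ℓ=12 (even) → k=11
a_0=15:  p_0=15·1+0=15,  q_0=15·0+1=1
…
a_3=3:  p_3=3·46+31=169,  q_3=3·3+2=11
…
a_9=3:  p_9=3·48806+8311=154729,  q_9=3·3177+541=10072
a_10=1:  p_10=1·154729+48806=203535,  q_10=1·10072+3177=13249
a_11=2:  p_11=2·203535+154729=561799,  q_11=2·13249+10072=36570
(x₁, y₁) = (561799, 36570);  561799² − 236·36570² = 1 ✓
k=2:  x_2 = 561799·561799+236·36570·36570 = 631236232801,  y_2 = 561799·36570+36570·561799 = 41089978860
k=3:  x_3 = 561799·631236232801+236·36570·41089978860 = 709255768702176199,  y_3 = 561799·41089978860+36570·631236232801 = 46168618067101710
k=4:  x_4 = 561799·709255768702176199+236·36570·46168618067101710 = 796918363201596536611201,  y_4 = 561799·46168618067101710+36570·709255768702176199 = 51874966922918257173720

561799 36570
631236232801 41089978860
709255768702176199 46168618067101710
796918363201596536611201 51874966922918257173720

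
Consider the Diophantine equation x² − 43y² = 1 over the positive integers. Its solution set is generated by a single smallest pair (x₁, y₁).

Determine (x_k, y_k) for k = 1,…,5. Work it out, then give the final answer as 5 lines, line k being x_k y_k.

√43 = [6; 1,1,3,1,5,1,3,1,1,12, …], period ℓ=10 (even) → k=9
k=0  a_k=6  p_k/q_k = 6/1
…
k=2  a_k=1  p_k/q_k = 13/2
…
k=5  a_k=5  p_k/q_k = 341/52
k=6  a_k=1  p_k/q_k = 400/61
…
k=8  a_k=1  p_k/q_k = 1941/296
k=9  a_k=1  p_k/q_k = 3482/531
(x₁, y₁) = (3482, 531);  3482² − 43·531² = 1 ✓
(x_2, y_2) = (3482·3482 + 43·531·531, 3482·531 + 531·3482) = (24248647, 3697884)
(x_3, y_3) = (3482·24248647 + 43·531·3697884, 3482·3697884 + 531·24248647) = (168867574226, 25752063645)
(x_4, y_4) = (3482·168867574226 + 43·531·25752063645, 3482·25752063645 + 531·168867574226) = (1175993762661217, 179337367525896)
(x_5, y_5) = (3482·1175993762661217 + 43·531·179337367525896, 3482·179337367525896 + 531·1175993762661217) = (8189620394305140962, 1248905401698276099)

3482 531
24248647 3697884
168867574226 25752063645
1175993762661217 179337367525896
8189620394305140962 1248905401698276099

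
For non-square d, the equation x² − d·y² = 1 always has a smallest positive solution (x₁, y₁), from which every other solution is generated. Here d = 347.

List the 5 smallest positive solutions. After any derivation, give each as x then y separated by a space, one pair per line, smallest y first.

[18; 1,1,1,2,4,…,1,1,36] for √347; ℓ=14 ⇒ convergent index 13
a_0=18:  p_0=18·1+0=18,  q_0=18·0+1=1
a_1=1:  p_1=1·18+1=19,  q_1=1·1+0=1
a_2=1:  p_2=1·19+18=37,  q_2=1·1+1=2
…
a_7=17:  p_7=17·801+652=14269,  q_7=17·43+35=766
…
a_10=2:  p_10=2·74549+15070=164168,  q_10=2·4002+809=8813
…
a_12=1:  p_12=1·238717+164168=402885,  q_12=1·12815+8813=21628
a_13=1:  p_13=1·402885+238717=641602,  q_13=1·21628+12815=34443
(x₁, y₁) = (641602, 34443);  641602² − 347·34443² = 1 ✓
k=2:  x_2 = 641602·641602+347·34443·34443 = 823306252807,  y_2 = 641602·34443+34443·641602 = 44197395372
k=3:  x_3 = 641602·823306252807+347·34443·44197395372 = 1056469876826312026,  y_3 = 641602·44197395372+34443·823306252807 = 56714274530897445
k=4:  x_4 = 641602·1056469876826312026+347·34443·56714274530897445 = 1355666371822207590758497,  y_4 = 641602·56714274530897445+34443·1056469876826312026 = 72775983935101527618408
k=5:  x_5 = 641602·1355666371822207590758497+347·34443·72775983935101527618408 = 1739596510986687599414840072362,  y_5 = 641602·72775983935101527618408+34443·1355666371822207590758497 = 93386433689401306371520721787

641602 34443
823306252807 44197395372
1056469876826312026 56714274530897445
1355666371822207590758497 72775983935101527618408
1739596510986687599414840072362 93386433689401306371520721787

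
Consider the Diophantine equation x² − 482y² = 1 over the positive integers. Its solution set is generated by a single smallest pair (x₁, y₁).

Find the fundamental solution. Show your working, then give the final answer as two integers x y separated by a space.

[21; 1,20,1,42] for √482; ℓ=4 ⇒ convergent index 3
step 0: (21, 1)  from 21·(1,0) + (0,1)
…
step 2: (461, 21)  from 20·(22,1) + (21,1)
step 3: (483, 22)  from 1·(461,21) + (22,1)
fundamental: x₁=483, y₁=22  (since 233289 − 482·484 = 1)

483 22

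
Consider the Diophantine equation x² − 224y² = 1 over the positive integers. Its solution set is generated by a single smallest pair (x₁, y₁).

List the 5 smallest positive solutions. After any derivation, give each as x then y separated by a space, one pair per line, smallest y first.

√224 = [14; 1,28, …], period ℓ=2 (even) → k=1
k=0  a_k=14  p_k/q_k = 14/1
k=1  a_k=1  p_k/q_k = 15/1
→ (15, 1).  Check: 15²=225, 224·1²=224, difference 1.
(15+1√224)^2 = 449 + 30√224
(15+1√224)^3 = 13455 + 899√224
(15+1√224)^4 = 403201 + 26940√224
(15+1√224)^5 = 12082575 + 807301√224

15 1
449 30
13455 899
403201 26940
12082575 807301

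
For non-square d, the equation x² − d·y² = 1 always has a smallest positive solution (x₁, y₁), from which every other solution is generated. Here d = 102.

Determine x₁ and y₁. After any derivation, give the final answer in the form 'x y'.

101 10

√102 → a₀=10, period (10,20); ℓ=2 even so k=1
k=0  a_k=10  p_k/q_k = 10/1
k=1  a_k=10  p_k/q_k = 101/10
(x₁, y₁) = (101, 10);  101² − 102·10² = 1 ✓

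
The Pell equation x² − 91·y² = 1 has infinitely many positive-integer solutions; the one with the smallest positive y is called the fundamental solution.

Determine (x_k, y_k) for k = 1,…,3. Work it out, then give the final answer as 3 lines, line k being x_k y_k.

1574 165
4954951 519420
15598184174 1635133995

√91 → a₀=9, period (1,1,5,1,5,1,1,18); ℓ=8 even so k=7
i=0: a=9 ⇒ p=9, q=1
…
i=3: a=5 ⇒ p=105, q=11
i=4: a=1 ⇒ p=124, q=13
…
i=6: a=1 ⇒ p=849, q=89
i=7: a=1 ⇒ p=1574, q=165
fundamental: x₁=1574, y₁=165  (since 2477476 − 91·27225 = 1)
(1574+165√91)^2 = 4954951 + 519420√91
(1574+165√91)^3 = 15598184174 + 1635133995√91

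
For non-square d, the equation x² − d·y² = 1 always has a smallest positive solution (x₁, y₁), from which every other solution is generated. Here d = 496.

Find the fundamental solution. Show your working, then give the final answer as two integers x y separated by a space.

4620799 207480

√496 = [22; 3,1,2,4,1,…,1,3,44, …], period ℓ=16 (even) → k=15
step 0: (22, 1)  from 22·(1,0) + (0,1)
step 1: (67, 3)  from 3·(22,1) + (1,0)
…
step 9: (35166, 1579)  from 2·(14543,653) + (6080,273)
…
step 14: (1252502, 56239)  from 1·(863293,38763) + (389209,17476)
step 15: (4620799, 207480)  from 3·(1252502,56239) + (863293,38763)
fundamental: x₁=4620799, y₁=207480  (since 21351783398401 − 496·43047950400 = 1)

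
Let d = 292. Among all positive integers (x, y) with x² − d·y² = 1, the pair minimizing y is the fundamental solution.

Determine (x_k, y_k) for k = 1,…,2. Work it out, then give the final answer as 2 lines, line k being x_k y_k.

√292 = [17; 11,2,1,3,8,3,1,2,11,34, …], period ℓ=10 (even) → k=9
step 0: (17, 1)  from 17·(1,0) + (0,1)
…
step 2: (393, 23)  from 2·(188,11) + (17,1)
step 3: (581, 34)  from 1·(393,23) + (188,11)
…
step 5: (17669, 1034)  from 8·(2136,125) + (581,34)
step 6: (55143, 3227)  from 3·(17669,1034) + (2136,125)
…
step 8: (200767, 11749)  from 2·(72812,4261) + (55143,3227)
step 9: (2281249, 133500)  from 11·(200767,11749) + (72812,4261)
→ (2281249, 133500).  Check: 2281249²=5204097000001, 292·133500²=5204097000000, difference 1.
(2281249+133500√292)^2 = 10408194000001 + 609093483000√292

2281249 133500
10408194000001 609093483000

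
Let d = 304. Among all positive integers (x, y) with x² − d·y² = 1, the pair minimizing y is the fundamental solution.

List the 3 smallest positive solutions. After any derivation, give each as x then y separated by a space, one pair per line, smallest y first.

√304 = [17; 2,3,2,1,1,1,1,1,2,3,2,34, …], period ℓ=12 (even) → k=11
i=0: a=17 ⇒ p=17, q=1
i=1: a=2 ⇒ p=35, q=2
i=2: a=3 ⇒ p=122, q=7
…
i=5: a=1 ⇒ p=680, q=39
i=6: a=1 ⇒ p=1081, q=62
i=7: a=1 ⇒ p=1761, q=101
…
i=9: a=2 ⇒ p=7445, q=427
i=10: a=3 ⇒ p=25177, q=1444
i=11: a=2 ⇒ p=57799, q=3315
→ (57799, 3315).  Check: 57799²=3340724401, 304·3315²=3340724400, difference 1.
(x_2, y_2) = (57799·57799 + 304·3315·3315, 57799·3315 + 3315·57799) = (6681448801, 383207370)
(x_3, y_3) = (57799·6681448801 + 304·3315·383207370, 57799·383207370 + 3315·6681448801) = (772362118440199, 44298005553945)

57799 3315
6681448801 383207370
772362118440199 44298005553945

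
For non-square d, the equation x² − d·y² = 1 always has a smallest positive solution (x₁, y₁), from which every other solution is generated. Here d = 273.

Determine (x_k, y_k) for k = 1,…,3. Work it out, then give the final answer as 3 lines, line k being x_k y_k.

727 44
1057057 63976
1536960151 93021060

d=273: √d = [16; 1,1,10,1,1,32] (ℓ=6, even), read p_5/q_5
step 0: (16, 1)  from 16·(1,0) + (0,1)
step 1: (17, 1)  from 1·(16,1) + (1,0)
step 2: (33, 2)  from 1·(17,1) + (16,1)
…
step 4: (380, 23)  from 1·(347,21) + (33,2)
step 5: (727, 44)  from 1·(380,23) + (347,21)
(x₁, y₁) = (727, 44);  727² − 273·44² = 1 ✓
(727+44√273)^2 = 1057057 + 63976√273
(727+44√273)^3 = 1536960151 + 93021060√273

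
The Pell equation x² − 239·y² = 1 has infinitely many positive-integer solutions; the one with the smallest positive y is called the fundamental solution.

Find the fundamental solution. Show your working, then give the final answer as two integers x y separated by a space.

[15; 2,5,1,2,4,15,4,2,1,5,2,30] for √239; ℓ=12 ⇒ convergent index 11
k=0  a_k=15  p_k/q_k = 15/1
…
k=3  a_k=1  p_k/q_k = 201/13
…
k=10  a_k=5  p_k/q_k = 2847431/184185
k=11  a_k=2  p_k/q_k = 6195120/400729
(x₁, y₁) = (6195120, 400729);  6195120² − 239·400729² = 1 ✓

6195120 400729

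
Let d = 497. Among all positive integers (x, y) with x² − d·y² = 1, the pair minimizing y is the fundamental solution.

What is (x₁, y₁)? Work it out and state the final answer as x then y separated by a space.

[22; 3,2,2,5,6,5,2,2,3,44] for √497; ℓ=10 ⇒ convergent index 9
step 0: (22, 1)  from 22·(1,0) + (0,1)
step 1: (67, 3)  from 3·(22,1) + (1,0)
…
step 3: (379, 17)  from 2·(156,7) + (67,3)
…
step 5: (12685, 569)  from 6·(2051,92) + (379,17)
step 6: (65476, 2937)  from 5·(12685,569) + (2051,92)
step 7: (143637, 6443)  from 2·(65476,2937) + (12685,569)
step 8: (352750, 15823)  from 2·(143637,6443) + (65476,2937)
step 9: (1201887, 53912)  from 3·(352750,15823) + (143637,6443)
→ (1201887, 53912).  Check: 1201887²=1444532360769, 497·53912²=1444532360768, difference 1.

1201887 53912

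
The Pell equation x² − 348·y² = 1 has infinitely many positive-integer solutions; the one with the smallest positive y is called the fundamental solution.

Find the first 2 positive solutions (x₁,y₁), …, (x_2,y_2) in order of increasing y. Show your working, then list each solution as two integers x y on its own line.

1567 84
4910977 263256

√348 → a₀=18, period (1,1,1,8,1,1,1,36); ℓ=8 even so k=7
step 0: (18, 1)  from 18·(1,0) + (0,1)
step 1: (19, 1)  from 1·(18,1) + (1,0)
step 2: (37, 2)  from 1·(19,1) + (18,1)
…
step 4: (485, 26)  from 8·(56,3) + (37,2)
step 5: (541, 29)  from 1·(485,26) + (56,3)
step 6: (1026, 55)  from 1·(541,29) + (485,26)
step 7: (1567, 84)  from 1·(1026,55) + (541,29)
(x₁, y₁) = (1567, 84);  1567² − 348·84² = 1 ✓
(1567+84√348)^2 = 4910977 + 263256√348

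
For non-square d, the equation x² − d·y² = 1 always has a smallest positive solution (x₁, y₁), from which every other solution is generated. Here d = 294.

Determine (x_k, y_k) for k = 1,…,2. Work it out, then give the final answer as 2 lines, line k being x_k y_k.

4801 280
46099201 2688560

d=294: √d = [17; 6,1,4,1,6,34] (ℓ=6, even), read p_5/q_5
step 0: (17, 1)  from 17·(1,0) + (0,1)
step 1: (103, 6)  from 6·(17,1) + (1,0)
step 2: (120, 7)  from 1·(103,6) + (17,1)
step 3: (583, 34)  from 4·(120,7) + (103,6)
step 4: (703, 41)  from 1·(583,34) + (120,7)
step 5: (4801, 280)  from 6·(703,41) + (583,34)
fundamental: x₁=4801, y₁=280  (since 23049601 − 294·78400 = 1)
k=2:  x_2 = 4801·4801+294·280·280 = 46099201,  y_2 = 4801·280+280·4801 = 2688560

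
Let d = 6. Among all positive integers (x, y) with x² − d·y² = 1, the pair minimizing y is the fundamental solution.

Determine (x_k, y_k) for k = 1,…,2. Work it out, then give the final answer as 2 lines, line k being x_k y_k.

[2; 2,4] for √6; ℓ=2 ⇒ convergent index 1
step 0: (2, 1)  from 2·(1,0) + (0,1)
step 1: (5, 2)  from 2·(2,1) + (1,0)
(x₁, y₁) = (5, 2);  5² − 6·2² = 1 ✓
(5+2√6)^2 = 49 + 20√6

5 2
49 20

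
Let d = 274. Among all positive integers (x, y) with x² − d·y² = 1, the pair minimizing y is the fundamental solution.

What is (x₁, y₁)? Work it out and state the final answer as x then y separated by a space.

3959299 239190

√274 → a₀=16, period (1,1,4,4,1,1,32); ℓ=7 odd so k=13
a_0=16:  p_0=16·1+0=16,  q_0=16·0+1=1
a_1=1:  p_1=1·16+1=17,  q_1=1·1+0=1
…
a_3=4:  p_3=4·33+17=149,  q_3=4·2+1=9
a_4=4:  p_4=4·149+33=629,  q_4=4·9+2=38
a_5=1:  p_5=1·629+149=778,  q_5=1·38+9=47
a_6=1:  p_6=1·778+629=1407,  q_6=1·47+38=85
a_7=32:  p_7=32·1407+778=45802,  q_7=32·85+47=2767
…
a_11=4:  p_11=4·419253+93011=1770023,  q_11=4·25328+5619=106931
a_12=1:  p_12=1·1770023+419253=2189276,  q_12=1·106931+25328=132259
a_13=1:  p_13=1·2189276+1770023=3959299,  q_13=1·132259+106931=239190
fundamental: x₁=3959299, y₁=239190  (since 15676048571401 − 274·57211856100 = 1)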